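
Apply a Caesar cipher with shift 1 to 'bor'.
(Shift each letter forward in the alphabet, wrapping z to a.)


Shift each letter by 1: b -> c, o -> p, r -> s. Result: 'cps'.

cps


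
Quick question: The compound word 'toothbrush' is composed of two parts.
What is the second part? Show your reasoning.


Split 'toothbrush' into 'tooth' + 'brush'. The second part is 'brush'.

brush


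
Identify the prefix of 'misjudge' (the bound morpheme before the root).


The word 'misjudge' = 'mis' (prefix) + 'judge' (root). The prefix is 'mis'.

mis


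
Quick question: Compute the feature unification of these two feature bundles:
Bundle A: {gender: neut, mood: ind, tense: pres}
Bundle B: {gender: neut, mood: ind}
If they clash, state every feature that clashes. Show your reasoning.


Compare features:
gender: A=neut vs B=neut -> unified: neut
mood: A=ind vs B=ind -> unified: ind
tense: A=pres vs B=_ -> unified: pres
No clashes found.

Unified: {gender: neut, mood: ind, tense: pres}


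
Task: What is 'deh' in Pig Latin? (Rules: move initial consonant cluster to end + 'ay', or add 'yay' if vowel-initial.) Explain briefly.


'deh': move consonant cluster 'd' to end and add 'ay': 'ehday'.

ehday


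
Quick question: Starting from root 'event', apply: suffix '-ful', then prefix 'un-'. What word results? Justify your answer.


Step 1: Add suffix '-ful' to 'event' = 'eventful'
Step 2: Add prefix 'un-' to 'eventful' = 'uneventful'

uneventful


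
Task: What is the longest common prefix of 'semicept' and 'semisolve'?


Compare from the start: 4 characters match: 'semi'. Mismatch at position 5: 'c' vs 's'.

semi


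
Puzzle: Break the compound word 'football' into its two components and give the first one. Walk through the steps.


Split 'football' into 'foot' + 'ball'. The first part is 'foot'.

foot


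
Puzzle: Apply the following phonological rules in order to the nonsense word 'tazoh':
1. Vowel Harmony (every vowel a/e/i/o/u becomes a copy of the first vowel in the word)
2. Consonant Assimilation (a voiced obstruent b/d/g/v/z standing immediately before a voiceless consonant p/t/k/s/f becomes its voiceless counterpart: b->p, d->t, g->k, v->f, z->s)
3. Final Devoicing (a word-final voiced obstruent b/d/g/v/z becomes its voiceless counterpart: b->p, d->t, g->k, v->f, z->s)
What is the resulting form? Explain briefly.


Starting form: 'tazoh'
Rule 1: Vowel Harmony: all vowels become 'a' (matching first vowel). 'tazoh' -> 'tazah'
Rule 2: Consonant Assimilation: no voiced obstruent (b/d/g/v/z) stands immediately before a voiceless consonant (p/t/k/s/f). No change.
Rule 3: Final Devoicing: final consonant 'h' is not one of the voiced obstruents b/d/g/v/z. No change.
Final form: 'tazah'

tazah


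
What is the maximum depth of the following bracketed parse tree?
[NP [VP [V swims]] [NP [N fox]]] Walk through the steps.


Count bracket nesting levels:
'[' at pos 0: depth = 1
'[' at pos 4: depth = 2
'[' at pos 8: depth = 3
'[' at pos 19: depth = 2
'[' at pos 23: depth = 3
Maximum depth reached: 3

3


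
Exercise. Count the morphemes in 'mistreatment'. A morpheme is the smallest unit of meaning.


Decomposition: mis- (prefix) + treat (root) + -ment (suffix) = 3 morpheme(s)

3 morphemes


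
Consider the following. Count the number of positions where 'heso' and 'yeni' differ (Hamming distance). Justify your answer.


Alignment:
Position 1: 'h' vs 'y' = DIFFER
Position 2: 'e' vs 'e' = match
Position 3: 's' vs 'n' = DIFFER
Position 4: 'o' vs 'i' = DIFFER
Total differences: 3

3


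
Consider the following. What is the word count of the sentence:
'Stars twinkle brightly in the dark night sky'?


Split into words: Stars | twinkle | brightly | in | the | dark | night | sky = 8 words.

8


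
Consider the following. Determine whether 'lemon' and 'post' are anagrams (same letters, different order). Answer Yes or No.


Sorted letters of 'lemon': 'elmno'
Sorted letters of 'post': 'opst'
They do not match.

No


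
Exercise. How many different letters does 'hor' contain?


Unique letters in 'hor': {h, o, r} = 3 distinct letters.

3


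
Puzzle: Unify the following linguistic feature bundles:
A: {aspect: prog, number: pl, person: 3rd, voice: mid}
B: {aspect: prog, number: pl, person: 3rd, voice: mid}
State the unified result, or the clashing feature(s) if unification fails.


Compare features:
aspect: A=prog vs B=prog -> unified: prog
number: A=pl vs B=pl -> unified: pl
person: A=3rd vs B=3rd -> unified: 3rd
voice: A=mid vs B=mid -> unified: mid
No clashes found.

Unified: {aspect: prog, number: pl, person: 3rd, voice: mid}


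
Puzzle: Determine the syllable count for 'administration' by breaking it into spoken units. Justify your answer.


Break 'administration' into syllables: ad-min-is-tra-tion -> ad | min | is | tra | tion = 5 syllables

5 syllables


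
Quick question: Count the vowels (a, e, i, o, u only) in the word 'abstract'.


Vowels in 'abstract': a, a = 2 vowels.

2


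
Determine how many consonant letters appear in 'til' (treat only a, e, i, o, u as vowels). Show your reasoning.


Consonants in 'til': t, l = 2 consonants.

2


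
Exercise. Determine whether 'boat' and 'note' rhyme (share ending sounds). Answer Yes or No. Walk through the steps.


Rime (stressed vowel + following sounds) of 'boat': -oat = /oʊt/
Rime of 'note': -ote = /oʊt/
/oʊt/ and /oʊt/ are the same ending sound, so the words rhyme.

Yes


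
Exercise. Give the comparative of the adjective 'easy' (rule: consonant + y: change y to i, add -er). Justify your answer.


Apply comparative formation (consonant + y: change y to i, add -er): 'easy' -> 'easier'.

easier


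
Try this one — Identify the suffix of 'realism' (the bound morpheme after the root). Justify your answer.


The word 'realism' = 'real' (root) + '-ism' (suffix). The suffix is '-ism'.

ism


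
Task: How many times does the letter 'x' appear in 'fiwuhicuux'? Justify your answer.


Letter 'x' in 'fiwuhicuux': found at position(s) 10 = 1 occurrence(s).

1


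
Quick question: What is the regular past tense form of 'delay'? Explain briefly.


Apply rule: Add -ed. 'delay' becomes 'delayed'.

delayed


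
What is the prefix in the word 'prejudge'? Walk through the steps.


The word 'prejudge' = 'pre' (prefix) + 'judge' (root). The prefix is 'pre'.

pre


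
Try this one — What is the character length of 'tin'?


Spell out 'tin' and number each letter: t(1), i(2), n(3). Total: 3 letters.

3


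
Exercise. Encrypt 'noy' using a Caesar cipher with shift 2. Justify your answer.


Shift each letter by 2: n -> p, o -> q, y -> a. Result: 'pqa'.

pqa


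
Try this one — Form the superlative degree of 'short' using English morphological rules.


Apply superlative formation (add -est): 'short' -> 'shortest'.

shortest


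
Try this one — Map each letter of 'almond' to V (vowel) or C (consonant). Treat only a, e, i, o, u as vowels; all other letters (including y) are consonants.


Letter mapping: a = V, l = C, m = C, o = V, n = C, d = C.

VCCVCC


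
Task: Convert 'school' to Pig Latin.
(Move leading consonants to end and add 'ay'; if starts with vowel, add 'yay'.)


'school': move consonant cluster 'sch' to end and add 'ay': 'oolschay'.

oolschay


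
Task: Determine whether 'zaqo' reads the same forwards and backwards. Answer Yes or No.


Forward: 'zaqo'
Reversed: 'oqaz'
They differ.

No


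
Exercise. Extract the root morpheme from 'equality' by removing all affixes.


Remove suffix '-ity' from 'equality' to get root 'equal'.

equal


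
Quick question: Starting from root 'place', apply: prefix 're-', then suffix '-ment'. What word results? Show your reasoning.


Step 1: Add prefix 're-' to 'place' = 'replace'
Step 2: Add suffix '-ment' to 'replace' = 'replacement'

replacement


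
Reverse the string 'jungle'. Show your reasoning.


Reverse 'jungle' character by character: 'elgnuj'.

elgnuj


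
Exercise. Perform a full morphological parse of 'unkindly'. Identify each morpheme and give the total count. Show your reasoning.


Step 1: Identify prefix: 'un' (meaning: not/reverse)
Step 2: Identify root: 'kind'
Step 3: Identify suffix(es): 'ly'
Decomposition: un- (prefix: not/reverse) + kind (root) + -ly (suffix: in manner of)
Total morphemes: 3

3 morphemes (un- (prefix: not/reverse) + kind (root) + -ly (suffix: in manner of))


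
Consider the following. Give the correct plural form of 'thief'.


Apply rule: Change -f to -ves. 'thief' becomes 'thieves'.

thieves


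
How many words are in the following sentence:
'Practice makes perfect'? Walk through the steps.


Split into words: Practice | makes | perfect = 3 words.

3


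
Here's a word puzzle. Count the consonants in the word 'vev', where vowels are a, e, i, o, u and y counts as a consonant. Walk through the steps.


Consonants in 'vev': v, v = 2 consonants.

2


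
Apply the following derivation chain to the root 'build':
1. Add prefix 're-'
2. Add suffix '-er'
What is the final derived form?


Step 1: Add prefix 're-' to 'build' = 'rebuild'
Step 2: Add suffix '-er' to 'rebuild' = 'rebuilder'

rebuilder


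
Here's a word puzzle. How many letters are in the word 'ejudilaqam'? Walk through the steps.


Spell out 'ejudilaqam' and number each letter: e(1), j(2), u(3), d(4), i(5), l(6), a(7), q(8), a(9), m(10). Total: 10 letters.

10


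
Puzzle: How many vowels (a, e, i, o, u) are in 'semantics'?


Vowels in 'semantics': e, a, i = 3 vowels.

3


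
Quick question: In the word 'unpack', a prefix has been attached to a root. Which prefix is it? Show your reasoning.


The word 'unpack' = 'un' (prefix) + 'pack' (root). The prefix is 'un'.

un


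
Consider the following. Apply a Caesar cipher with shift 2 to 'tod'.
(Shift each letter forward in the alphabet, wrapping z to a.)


Shift each letter by 2: t -> v, o -> q, d -> f. Result: 'vqf'.

vqf


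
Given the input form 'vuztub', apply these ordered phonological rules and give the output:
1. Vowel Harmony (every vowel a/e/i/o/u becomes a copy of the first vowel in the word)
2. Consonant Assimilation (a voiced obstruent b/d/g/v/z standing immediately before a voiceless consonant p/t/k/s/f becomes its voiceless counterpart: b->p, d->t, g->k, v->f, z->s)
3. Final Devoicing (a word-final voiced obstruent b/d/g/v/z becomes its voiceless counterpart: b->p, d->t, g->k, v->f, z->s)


Starting form: 'vuztub'
Rule 1: Vowel Harmony: all vowels already match. No change.
Rule 2: Consonant Assimilation: voiced obstruent before voiceless consonant becomes voiceless ('zt' -> 'st'). 'vuztub' -> 'vustub'
Rule 3: Final Devoicing: word-final voiced obstruent 'b' becomes voiceless 'p'. 'vustub' -> 'vustup'
Final form: 'vustup'

vustup


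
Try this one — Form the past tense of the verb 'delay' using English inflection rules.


Apply rule: Add -ed. 'delay' becomes 'delayed'.

delayed


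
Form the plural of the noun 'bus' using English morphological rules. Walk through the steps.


Apply rule: Add -es (sibilant/fricative ending). 'bus' becomes 'buses'.

buses


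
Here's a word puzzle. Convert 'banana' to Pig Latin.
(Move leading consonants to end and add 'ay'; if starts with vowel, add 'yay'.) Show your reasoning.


'banana': move consonant cluster 'b' to end and add 'ay': 'ananabay'.

ananabay


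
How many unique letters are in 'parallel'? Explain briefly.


Unique letters in 'parallel': {a, e, l, p, r} = 5 distinct letters.

5


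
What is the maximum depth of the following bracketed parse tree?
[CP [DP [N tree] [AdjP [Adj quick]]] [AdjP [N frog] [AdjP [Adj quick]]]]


Count bracket nesting levels:
'[' at pos 0: depth = 1
'[' at pos 4: depth = 2
'[' at pos 8: depth = 3
'[' at pos 17: depth = 3
'[' at pos 23: depth = 4
'[' at pos 37: depth = 2
'[' at pos 43: depth = 3
'[' at pos 52: depth = 3
'[' at pos 58: depth = 4
Maximum depth reached: 4

4


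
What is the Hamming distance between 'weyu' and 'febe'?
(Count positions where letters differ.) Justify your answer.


Alignment:
Position 1: 'w' vs 'f' = DIFFER
Position 2: 'e' vs 'e' = match
Position 3: 'y' vs 'b' = DIFFER
Position 4: 'u' vs 'e' = DIFFER
Total differences: 3

3


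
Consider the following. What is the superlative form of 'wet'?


Apply superlative formation (double final consonant, add -est): 'wet' -> 'wettest'.

wettest


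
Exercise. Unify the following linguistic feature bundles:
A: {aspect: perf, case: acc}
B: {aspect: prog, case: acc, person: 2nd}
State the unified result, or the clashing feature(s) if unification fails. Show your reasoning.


Compare features:
aspect: A=perf vs B=prog -> CLASH
case: A=acc vs B=acc -> unified: acc
person: A=_ vs B=2nd -> unified: 2nd
Clash detected on feature 'aspect' (perf vs prog); unification fails.

CLASH on 'aspect' (perf vs prog)


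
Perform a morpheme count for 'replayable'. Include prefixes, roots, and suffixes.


Decomposition: re- (prefix) + play (root) + -able (suffix) = 3 morpheme(s)

3 morphemes


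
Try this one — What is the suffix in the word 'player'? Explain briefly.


The word 'player' = 'play' (root) + '-er' (suffix). The suffix is '-er'.

er


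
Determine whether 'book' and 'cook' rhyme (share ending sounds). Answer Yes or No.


Rime (stressed vowel + following sounds) of 'book': -ook = /ʊk/
Rime of 'cook': -ook = /ʊk/
/ʊk/ and /ʊk/ are the same ending sound, so the words rhyme.

Yes


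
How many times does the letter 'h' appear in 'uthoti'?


Letter 'h' in 'uthoti': found at position(s) 3 = 1 occurrence(s).

1


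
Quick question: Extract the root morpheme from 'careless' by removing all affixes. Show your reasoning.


Remove suffix '-less' from 'careless' to get root 'care'.

care


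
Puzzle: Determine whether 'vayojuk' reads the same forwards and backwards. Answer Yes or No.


Forward: 'vayojuk'
Reversed: 'kujoyav'
They differ.

No


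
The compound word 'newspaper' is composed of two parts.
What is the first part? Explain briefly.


Split 'newspaper' into 'news' + 'paper'. The first part is 'news'.

news


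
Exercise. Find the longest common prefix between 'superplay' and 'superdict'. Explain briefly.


Compare from the start: 5 characters match: 'super'. Mismatch at position 6: 'p' vs 'd'.

super


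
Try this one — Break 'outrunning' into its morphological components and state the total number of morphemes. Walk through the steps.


Step 1: Identify prefix: 'out' (meaning: surpass)
Step 2: Identify root: 'run'
Step 3: Identify suffix(es): 'ing'
Decomposition: out- (prefix: surpass) + run (root) + -ing (suffix: ongoing action)
Total morphemes: 3

3 morphemes (out- (prefix: surpass) + run (root) + -ing (suffix: ongoing action))


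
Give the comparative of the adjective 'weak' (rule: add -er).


Apply comparative formation (add -er): 'weak' -> 'weaker'.

weaker


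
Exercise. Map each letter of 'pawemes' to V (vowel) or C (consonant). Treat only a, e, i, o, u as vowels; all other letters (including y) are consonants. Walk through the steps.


Letter mapping: p = C, a = V, w = C, e = V, m = C, e = V, s = C.

CVCVCVC


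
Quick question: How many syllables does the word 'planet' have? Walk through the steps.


Break 'planet' into syllables: plan-et -> plan | et = 2 syllables

2 syllables


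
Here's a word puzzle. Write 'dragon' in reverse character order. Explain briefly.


Reverse 'dragon' character by character: 'nogard'.

nogard


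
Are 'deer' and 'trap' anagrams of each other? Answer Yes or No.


Sorted letters of 'deer': 'deer'
Sorted letters of 'trap': 'aprt'
They do not match.

No


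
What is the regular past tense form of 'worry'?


Apply rule: Change -y to -ied. 'worry' becomes 'worried'.

worried


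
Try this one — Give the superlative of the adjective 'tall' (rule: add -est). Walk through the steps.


Apply superlative formation (add -est): 'tall' -> 'tallest'.

tallest


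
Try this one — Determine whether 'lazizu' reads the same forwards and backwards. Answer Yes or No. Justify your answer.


Forward: 'lazizu'
Reversed: 'uzizal'
They differ.

No


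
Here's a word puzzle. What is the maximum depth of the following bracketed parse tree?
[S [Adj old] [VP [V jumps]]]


Count bracket nesting levels:
'[' at pos 0: depth = 1
'[' at pos 3: depth = 2
'[' at pos 13: depth = 2
'[' at pos 17: depth = 3
Maximum depth reached: 3

3


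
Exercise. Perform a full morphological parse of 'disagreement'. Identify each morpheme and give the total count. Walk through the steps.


Step 1: Identify prefix: 'dis' (meaning: not/apart)
Step 2: Identify root: 'agree'
Step 3: Identify suffix(es): 'ment'
Decomposition: dis- (prefix: not/apart) + agree (root) + -ment (suffix: action/result)
Total morphemes: 3

3 morphemes (dis- (prefix: not/apart) + agree (root) + -ment (suffix: action/result))


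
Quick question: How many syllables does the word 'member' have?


Break 'member' into syllables: mem-ber -> mem | ber = 2 syllables

2 syllables


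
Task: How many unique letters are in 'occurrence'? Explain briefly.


Unique letters in 'occurrence': {c, e, n, o, r, u} = 6 distinct letters.

6


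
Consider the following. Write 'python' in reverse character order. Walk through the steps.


Reverse 'python' character by character: 'nohtyp'.

nohtyp


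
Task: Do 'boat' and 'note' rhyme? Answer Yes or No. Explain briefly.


Rime (stressed vowel + following sounds) of 'boat': -oat = /oʊt/
Rime of 'note': -ote = /oʊt/
/oʊt/ and /oʊt/ are the same ending sound, so the words rhyme.

Yes


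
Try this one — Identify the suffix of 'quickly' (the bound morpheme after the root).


The word 'quickly' = 'quick' (root) + '-ly' (suffix). The suffix is '-ly'.

ly


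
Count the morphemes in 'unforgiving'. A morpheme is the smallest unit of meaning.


Decomposition: un- (prefix) + forgive (root) + -ing (suffix) = 3 morpheme(s)

3 morphemes


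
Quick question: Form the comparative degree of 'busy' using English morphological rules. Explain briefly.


Apply comparative formation (consonant + y: change y to i, add -er): 'busy' -> 'busier'.

busier


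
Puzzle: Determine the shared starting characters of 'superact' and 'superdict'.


Compare from the start: 5 characters match: 'super'. Mismatch at position 6: 'a' vs 'd'.

super


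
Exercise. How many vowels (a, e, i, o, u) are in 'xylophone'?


Vowels in 'xylophone': o, o, e = 3 vowels.

3


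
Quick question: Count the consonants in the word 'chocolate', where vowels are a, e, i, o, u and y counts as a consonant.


Consonants in 'chocolate': c, h, c, l, t = 5 consonants.

5


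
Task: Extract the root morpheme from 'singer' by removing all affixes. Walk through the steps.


Remove suffix '-er' from 'singer' to get root 'sing'.

sing


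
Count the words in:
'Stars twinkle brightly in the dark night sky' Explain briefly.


Split into words: Stars | twinkle | brightly | in | the | dark | night | sky = 8 words.

8


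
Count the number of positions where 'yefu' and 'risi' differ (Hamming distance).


Alignment:
Position 1: 'y' vs 'r' = DIFFER
Position 2: 'e' vs 'i' = DIFFER
Position 3: 'f' vs 's' = DIFFER
Position 4: 'u' vs 'i' = DIFFER
Total differences: 4

4


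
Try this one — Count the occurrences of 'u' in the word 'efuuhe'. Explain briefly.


Letter 'u' in 'efuuhe': found at position(s) 3, 4 = 2 occurrence(s).

2


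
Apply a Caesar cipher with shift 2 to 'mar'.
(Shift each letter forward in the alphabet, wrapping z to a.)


Shift each letter by 2: m -> o, a -> c, r -> t. Result: 'oct'.

oct


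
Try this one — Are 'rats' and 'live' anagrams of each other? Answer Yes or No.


Sorted letters of 'rats': 'arst'
Sorted letters of 'live': 'eilv'
They do not match.

No


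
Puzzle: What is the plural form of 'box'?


Apply rule: Add -es (sibilant/fricative ending). 'box' becomes 'boxes'.

boxes


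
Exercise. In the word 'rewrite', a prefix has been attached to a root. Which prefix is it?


The word 'rewrite' = 're' (prefix) + 'write' (root). The prefix is 're'.

re


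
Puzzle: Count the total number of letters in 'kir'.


Spell out 'kir' and number each letter: k(1), i(2), r(3). Total: 3 letters.

3


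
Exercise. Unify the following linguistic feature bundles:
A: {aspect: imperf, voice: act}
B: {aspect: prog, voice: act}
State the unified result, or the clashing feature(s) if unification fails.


Compare features:
aspect: A=imperf vs B=prog -> CLASH
voice: A=act vs B=act -> unified: act
Clash detected on feature 'aspect' (imperf vs prog); unification fails.

CLASH on 'aspect' (imperf vs prog)


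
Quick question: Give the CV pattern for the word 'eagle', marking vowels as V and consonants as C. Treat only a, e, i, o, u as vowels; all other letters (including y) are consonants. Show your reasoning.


Letter mapping: e = V, a = V, g = C, l = C, e = V.

VVCCV


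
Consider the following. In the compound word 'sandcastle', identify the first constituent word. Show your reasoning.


Split 'sandcastle' into 'sand' + 'castle'. The first part is 'sand'.

sand


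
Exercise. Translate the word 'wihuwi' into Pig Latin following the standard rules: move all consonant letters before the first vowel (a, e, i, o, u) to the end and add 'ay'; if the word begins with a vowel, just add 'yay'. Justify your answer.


'wihuwi': move consonant cluster 'w' to end and add 'ay': 'ihuwiway'.

ihuwiway


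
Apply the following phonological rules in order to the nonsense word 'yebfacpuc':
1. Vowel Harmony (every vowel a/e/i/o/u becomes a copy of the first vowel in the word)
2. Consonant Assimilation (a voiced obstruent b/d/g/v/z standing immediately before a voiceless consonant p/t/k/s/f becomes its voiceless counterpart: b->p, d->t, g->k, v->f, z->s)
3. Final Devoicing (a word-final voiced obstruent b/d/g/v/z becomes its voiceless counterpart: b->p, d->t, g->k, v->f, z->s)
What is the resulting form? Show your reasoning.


Starting form: 'yebfacpuc'
Rule 1: Vowel Harmony: all vowels become 'e' (matching first vowel). 'yebfacpuc' -> 'yebfecpec'
Rule 2: Consonant Assimilation: voiced obstruent before voiceless consonant becomes voiceless ('bf' -> 'pf'). 'yebfecpec' -> 'yepfecpec'
Rule 3: Final Devoicing: final consonant 'c' is not one of the voiced obstruents b/d/g/v/z. No change.
Final form: 'yepfecpec'

yepfecpec


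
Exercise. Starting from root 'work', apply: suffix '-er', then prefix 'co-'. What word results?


Step 1: Add suffix '-er' to 'work' = 'worker'
Step 2: Add prefix 'co-' to 'worker' = 'coworker'

coworker


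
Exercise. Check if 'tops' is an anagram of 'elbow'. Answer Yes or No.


Sorted letters of 'tops': 'opst'
Sorted letters of 'elbow': 'below'
They do not match.

No


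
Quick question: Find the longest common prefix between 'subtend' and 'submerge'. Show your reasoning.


Compare from the start: 3 characters match: 'sub'. Mismatch at position 4: 't' vs 'm'.

sub


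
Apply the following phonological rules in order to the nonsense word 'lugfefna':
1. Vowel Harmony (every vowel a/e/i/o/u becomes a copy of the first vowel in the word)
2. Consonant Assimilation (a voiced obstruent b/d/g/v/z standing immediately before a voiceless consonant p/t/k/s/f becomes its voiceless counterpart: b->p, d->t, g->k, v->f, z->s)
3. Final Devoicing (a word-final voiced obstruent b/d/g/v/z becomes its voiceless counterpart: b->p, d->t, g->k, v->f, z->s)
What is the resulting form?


Starting form: 'lugfefna'
Rule 1: Vowel Harmony: all vowels become 'u' (matching first vowel). 'lugfefna' -> 'lugfufnu'
Rule 2: Consonant Assimilation: voiced obstruent before voiceless consonant becomes voiceless ('gf' -> 'kf'). 'lugfufnu' -> 'lukfufnu'
Rule 3: Final Devoicing: the word ends in the vowel 'u', not a consonant. No change.
Final form: 'lukfufnu'

lukfufnu


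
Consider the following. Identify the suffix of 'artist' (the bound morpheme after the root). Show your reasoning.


The word 'artist' = 'art' (root) + '-ist' (suffix). The suffix is '-ist'.

ist


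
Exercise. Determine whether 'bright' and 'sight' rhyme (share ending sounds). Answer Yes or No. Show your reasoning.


Rime (stressed vowel + following sounds) of 'bright': -ight = /aɪt/
Rime of 'sight': -ight = /aɪt/
/aɪt/ and /aɪt/ are the same ending sound, so the words rhyme.

Yes


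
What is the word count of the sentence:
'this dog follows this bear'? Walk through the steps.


Split into words: this | dog | follows | this | bear = 5 words.

5


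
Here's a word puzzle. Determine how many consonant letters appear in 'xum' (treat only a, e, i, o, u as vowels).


Consonants in 'xum': x, m = 2 consonants.

2


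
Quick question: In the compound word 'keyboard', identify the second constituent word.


Split 'keyboard' into 'key' + 'board'. The second part is 'board'.

board


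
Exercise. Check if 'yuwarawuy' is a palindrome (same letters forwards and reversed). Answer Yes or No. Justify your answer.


Forward: 'yuwarawuy'
Reversed: 'yuwarawuy'
They are identical.

Yes


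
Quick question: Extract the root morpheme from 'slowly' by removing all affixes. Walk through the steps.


Remove suffix '-ly' from 'slowly' to get root 'slow'.

slow


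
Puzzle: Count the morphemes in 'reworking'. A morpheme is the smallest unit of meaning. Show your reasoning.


Decomposition: re- (prefix) + work (root) + -ing (suffix) = 3 morpheme(s)

3 morphemes


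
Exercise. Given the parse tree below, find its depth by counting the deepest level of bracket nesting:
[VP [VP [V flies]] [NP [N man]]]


Count bracket nesting levels:
'[' at pos 0: depth = 1
'[' at pos 4: depth = 2
'[' at pos 8: depth = 3
'[' at pos 19: depth = 2
'[' at pos 23: depth = 3
Maximum depth reached: 3

3


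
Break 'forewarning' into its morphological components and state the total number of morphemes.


Step 1: Identify prefix: 'fore' (meaning: before/front)
Step 2: Identify root: 'warn'
Step 3: Identify suffix(es): 'ing'
Decomposition: fore- (prefix: before/front) + warn (root) + -ing (suffix: ongoing action)
Total morphemes: 3

3 morphemes (fore- (prefix: before/front) + warn (root) + -ing (suffix: ongoing action))


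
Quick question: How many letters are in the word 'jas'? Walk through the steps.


Spell out 'jas' and number each letter: j(1), a(2), s(3). Total: 3 letters.

3


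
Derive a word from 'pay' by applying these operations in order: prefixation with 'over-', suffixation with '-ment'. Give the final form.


Step 1: Add prefix 'over-' to 'pay' = 'overpay'
Step 2: Add suffix '-ment' to 'overpay' = 'overpayment'

overpayment


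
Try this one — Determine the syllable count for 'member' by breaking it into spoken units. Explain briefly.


Break 'member' into syllables: mem-ber -> mem | ber = 2 syllables

2 syllables


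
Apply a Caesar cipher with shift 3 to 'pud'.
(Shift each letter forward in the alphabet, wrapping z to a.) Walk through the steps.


Shift each letter by 3: p -> s, u -> x, d -> g. Result: 'sxg'.

sxg


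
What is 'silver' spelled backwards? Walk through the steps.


Reverse 'silver' character by character: 'revlis'.

revlis


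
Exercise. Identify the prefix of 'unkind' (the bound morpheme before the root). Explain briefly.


The word 'unkind' = 'un' (prefix) + 'kind' (root). The prefix is 'un'.

un


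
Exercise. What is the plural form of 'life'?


Apply rule: Change -fe to -ves. 'life' becomes 'lives'.

lives


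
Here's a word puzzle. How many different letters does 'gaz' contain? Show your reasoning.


Unique letters in 'gaz': {a, g, z} = 3 distinct letters.

3


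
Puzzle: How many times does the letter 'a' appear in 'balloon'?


Letter 'a' in 'balloon': found at position(s) 2 = 1 occurrence(s).

1


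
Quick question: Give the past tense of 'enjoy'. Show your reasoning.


Apply rule: Add -ed. 'enjoy' becomes 'enjoyed'.

enjoyed


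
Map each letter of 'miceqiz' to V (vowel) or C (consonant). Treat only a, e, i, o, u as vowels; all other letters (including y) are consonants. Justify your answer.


Letter mapping: m = C, i = V, c = C, e = V, q = C, i = V, z = C.

CVCVCVC


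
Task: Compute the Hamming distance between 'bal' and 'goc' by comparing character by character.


Alignment:
Position 1: 'b' vs 'g' = DIFFER
Position 2: 'a' vs 'o' = DIFFER
Position 3: 'l' vs 'c' = DIFFER
Total differences: 3

3


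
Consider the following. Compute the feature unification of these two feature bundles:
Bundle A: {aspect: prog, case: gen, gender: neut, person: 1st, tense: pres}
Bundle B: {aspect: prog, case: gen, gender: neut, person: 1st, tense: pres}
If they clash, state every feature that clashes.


Compare features:
aspect: A=prog vs B=prog -> unified: prog
case: A=gen vs B=gen -> unified: gen
gender: A=neut vs B=neut -> unified: neut
person: A=1st vs B=1st -> unified: 1st
tense: A=pres vs B=pres -> unified: pres
No clashes found.

Unified: {aspect: prog, case: gen, gender: neut, person: 1st, tense: pres}


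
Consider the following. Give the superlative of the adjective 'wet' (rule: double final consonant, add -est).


Apply superlative formation (double final consonant, add -est): 'wet' -> 'wettest'.

wettest


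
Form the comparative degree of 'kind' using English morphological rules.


Apply comparative formation (add -er): 'kind' -> 'kinder'.

kinder


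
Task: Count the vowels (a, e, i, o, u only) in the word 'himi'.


Vowels in 'himi': i, i = 2 vowels.

2


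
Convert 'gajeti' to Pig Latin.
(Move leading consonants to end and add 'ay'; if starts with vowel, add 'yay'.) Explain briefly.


'gajeti': move consonant cluster 'g' to end and add 'ay': 'ajetigay'.

ajetigay


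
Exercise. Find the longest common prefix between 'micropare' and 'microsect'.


Compare from the start: 5 characters match: 'micro'. Mismatch at position 6: 'p' vs 's'.

micro


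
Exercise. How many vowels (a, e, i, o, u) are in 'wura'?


Vowels in 'wura': u, a = 2 vowels.

2


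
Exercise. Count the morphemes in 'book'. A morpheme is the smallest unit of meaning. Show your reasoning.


Decomposition: book (free morpheme) = 1 morpheme(s)

1 morphemes


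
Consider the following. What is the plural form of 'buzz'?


Apply rule: Add -es (sibilant/fricative ending). 'buzz' becomes 'buzzes'.

buzzes


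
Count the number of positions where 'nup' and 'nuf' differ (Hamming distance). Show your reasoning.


Alignment:
Position 1: 'n' vs 'n' = match
Position 2: 'u' vs 'u' = match
Position 3: 'p' vs 'f' = DIFFER
Total differences: 1

1


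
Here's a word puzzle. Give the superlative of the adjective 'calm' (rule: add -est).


Apply superlative formation (add -est): 'calm' -> 'calmest'.

calmest


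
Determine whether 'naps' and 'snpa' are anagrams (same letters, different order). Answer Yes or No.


Sorted letters of 'naps': 'anps'
Sorted letters of 'snpa': 'anps'
They match.

Yes


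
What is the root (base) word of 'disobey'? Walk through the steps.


Remove prefix 'dis' from 'disobey' to get root 'obey'.

obey


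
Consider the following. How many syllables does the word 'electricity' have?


Break 'electricity' into syllables: e-lec-tric-i-ty -> e | lec | tric | i | ty = 5 syllables

5 syllables


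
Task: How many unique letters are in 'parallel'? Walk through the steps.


Unique letters in 'parallel': {a, e, l, p, r} = 5 distinct letters.

5


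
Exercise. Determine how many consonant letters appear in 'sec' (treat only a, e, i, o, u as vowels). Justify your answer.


Consonants in 'sec': s, c = 2 consonants.

2


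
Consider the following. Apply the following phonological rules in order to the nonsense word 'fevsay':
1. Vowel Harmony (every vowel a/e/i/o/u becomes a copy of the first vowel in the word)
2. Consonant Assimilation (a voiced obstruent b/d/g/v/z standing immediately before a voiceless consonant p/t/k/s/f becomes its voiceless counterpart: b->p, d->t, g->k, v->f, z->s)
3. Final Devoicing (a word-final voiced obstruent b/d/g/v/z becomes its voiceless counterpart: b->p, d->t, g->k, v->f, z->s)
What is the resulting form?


Starting form: 'fevsay'
Rule 1: Vowel Harmony: all vowels become 'e' (matching first vowel). 'fevsay' -> 'fevsey'
Rule 2: Consonant Assimilation: voiced obstruent before voiceless consonant becomes voiceless ('vs' -> 'fs'). 'fevsey' -> 'fefsey'
Rule 3: Final Devoicing: final consonant 'y' is not one of the voiced obstruents b/d/g/v/z. No change.
Final form: 'fefsey'

fefsey


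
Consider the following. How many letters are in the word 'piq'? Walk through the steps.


Spell out 'piq' and number each letter: p(1), i(2), q(3). Total: 3 letters.

3


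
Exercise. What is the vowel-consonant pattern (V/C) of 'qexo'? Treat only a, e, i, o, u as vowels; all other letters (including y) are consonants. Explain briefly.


Letter mapping: q = C, e = V, x = C, o = V.

CVCV


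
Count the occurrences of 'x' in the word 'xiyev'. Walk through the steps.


Letter 'x' in 'xiyev': found at position(s) 1 = 1 occurrence(s).

1


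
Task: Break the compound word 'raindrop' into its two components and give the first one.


Split 'raindrop' into 'rain' + 'drop'. The first part is 'rain'.

rain


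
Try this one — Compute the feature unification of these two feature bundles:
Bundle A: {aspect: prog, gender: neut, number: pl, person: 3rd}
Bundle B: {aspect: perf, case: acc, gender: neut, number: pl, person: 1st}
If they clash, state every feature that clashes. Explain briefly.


Compare features:
aspect: A=prog vs B=perf -> CLASH
case: A=_ vs B=acc -> unified: acc
gender: A=neut vs B=neut -> unified: neut
number: A=pl vs B=pl -> unified: pl
person: A=3rd vs B=1st -> CLASH
Clashes detected on features 'aspect' (prog vs perf) and 'person' (3rd vs 1st); unification fails.

CLASH on 'aspect' (prog vs perf) and 'person' (3rd vs 1st)


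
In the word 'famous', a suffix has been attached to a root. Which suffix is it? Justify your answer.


The word 'famous' = 'fame' (root) + '-ous' (suffix). The suffix is '-ous'.

ous


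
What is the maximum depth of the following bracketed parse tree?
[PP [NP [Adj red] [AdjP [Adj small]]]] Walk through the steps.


Count bracket nesting levels:
'[' at pos 0: depth = 1
'[' at pos 4: depth = 2
'[' at pos 8: depth = 3
'[' at pos 18: depth = 3
'[' at pos 24: depth = 4
Maximum depth reached: 4

4


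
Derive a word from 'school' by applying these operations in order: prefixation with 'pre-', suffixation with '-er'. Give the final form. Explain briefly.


Step 1: Add prefix 'pre-' to 'school' = 'preschool'
Step 2: Add suffix '-er' to 'preschool' = 'preschooler'

preschooler


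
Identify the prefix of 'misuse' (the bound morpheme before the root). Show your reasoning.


The word 'misuse' = 'mis' (prefix) + 'use' (root). The prefix is 'mis'.

mis


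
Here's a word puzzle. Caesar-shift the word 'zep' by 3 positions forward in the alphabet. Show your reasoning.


Shift each letter by 3: z -> c, e -> h, p -> s. Result: 'chs'.

chs


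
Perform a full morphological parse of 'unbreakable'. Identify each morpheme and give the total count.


Step 1: Identify prefix: 'un' (meaning: not/reverse)
Step 2: Identify root: 'break'
Step 3: Identify suffix(es): 'able'
Decomposition: un- (prefix: not/reverse) + break (root) + -able (suffix: capable of)
Total morphemes: 3

3 morphemes (un- (prefix: not/reverse) + break (root) + -able (suffix: capable of))


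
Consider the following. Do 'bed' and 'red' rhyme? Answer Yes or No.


Rime (stressed vowel + following sounds) of 'bed': -ed = /ɛd/
Rime of 'red': -ed = /ɛd/
/ɛd/ and /ɛd/ are the same ending sound, so the words rhyme.

Yes


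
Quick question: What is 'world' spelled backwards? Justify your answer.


Reverse 'world' character by character: 'dlrow'.

dlrow


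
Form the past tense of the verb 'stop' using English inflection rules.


Apply rule: Double final consonant and add -ed. 'stop' becomes 'stopped'.

stopped


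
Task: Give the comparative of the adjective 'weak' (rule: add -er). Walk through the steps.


Apply comparative formation (add -er): 'weak' -> 'weaker'.

weaker


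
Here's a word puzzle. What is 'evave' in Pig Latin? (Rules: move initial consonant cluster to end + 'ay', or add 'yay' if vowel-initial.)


'evave' starts with a vowel, so add 'yay': 'evaveyay'.

evaveyay


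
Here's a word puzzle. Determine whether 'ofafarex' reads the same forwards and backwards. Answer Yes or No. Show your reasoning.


Forward: 'ofafarex'
Reversed: 'xerafafo'
They differ.

No


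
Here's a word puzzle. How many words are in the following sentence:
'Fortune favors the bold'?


Split into words: Fortune | favors | the | bold = 4 words.

4


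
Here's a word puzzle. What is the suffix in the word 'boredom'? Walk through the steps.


The word 'boredom' = 'bore' (root) + '-dom' (suffix). The suffix is '-dom'.

dom


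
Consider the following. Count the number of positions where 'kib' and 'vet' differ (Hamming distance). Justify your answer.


Alignment:
Position 1: 'k' vs 'v' = DIFFER
Position 2: 'i' vs 'e' = DIFFER
Position 3: 'b' vs 't' = DIFFER
Total differences: 3

3


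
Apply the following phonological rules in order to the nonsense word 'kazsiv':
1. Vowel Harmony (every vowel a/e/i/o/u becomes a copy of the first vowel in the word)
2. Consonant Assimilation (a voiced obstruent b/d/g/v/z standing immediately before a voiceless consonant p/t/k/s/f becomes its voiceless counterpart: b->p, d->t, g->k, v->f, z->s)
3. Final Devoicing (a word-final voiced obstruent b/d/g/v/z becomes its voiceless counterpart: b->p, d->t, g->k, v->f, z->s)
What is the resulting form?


Starting form: 'kazsiv'
Rule 1: Vowel Harmony: all vowels become 'a' (matching first vowel). 'kazsiv' -> 'kazsav'
Rule 2: Consonant Assimilation: voiced obstruent before voiceless consonant becomes voiceless ('zs' -> 'ss'). 'kazsav' -> 'kassav'
Rule 3: Final Devoicing: word-final voiced obstruent 'v' becomes voiceless 'f'. 'kassav' -> 'kassaf'
Final form: 'kassaf'

kassaf


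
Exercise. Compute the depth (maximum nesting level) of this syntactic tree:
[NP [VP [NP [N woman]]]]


Count bracket nesting levels:
'[' at pos 0: depth = 1
'[' at pos 4: depth = 2
'[' at pos 8: depth = 3
'[' at pos 12: depth = 4
Maximum depth reached: 4

4


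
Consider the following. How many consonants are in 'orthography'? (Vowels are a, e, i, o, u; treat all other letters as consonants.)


Consonants in 'orthography': r, t, h, g, r, p, h, y = 8 consonants.

8


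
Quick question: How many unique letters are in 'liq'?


Unique letters in 'liq': {i, l, q} = 3 distinct letters.

3


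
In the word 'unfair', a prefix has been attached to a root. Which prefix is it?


The word 'unfair' = 'un' (prefix) + 'fair' (root). The prefix is 'un'.

un


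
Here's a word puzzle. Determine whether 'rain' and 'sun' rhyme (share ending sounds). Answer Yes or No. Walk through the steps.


Rime (stressed vowel + following sounds) of 'rain': -ain = /eɪn/
Rime of 'sun': -un = /ʌn/
/eɪn/ and /ʌn/ are different ending sounds, so the words do not rhyme.

No


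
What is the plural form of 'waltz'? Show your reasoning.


Apply rule: Add -es (sibilant/fricative ending). 'waltz' becomes 'waltzes'.

waltzes


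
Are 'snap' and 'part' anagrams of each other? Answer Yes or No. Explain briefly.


Sorted letters of 'snap': 'anps'
Sorted letters of 'part': 'aprt'
They do not match.

No
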